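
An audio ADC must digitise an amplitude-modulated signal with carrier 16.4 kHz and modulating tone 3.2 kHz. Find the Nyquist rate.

AM sidebands sit at fc ± fm = 13.2 kHz and 19.6 kHz.
Highest-frequency component: 19.6 kHz.
Nyquist rate = 2 × 19.6 kHz = 39.2 kHz.

39.2 kHz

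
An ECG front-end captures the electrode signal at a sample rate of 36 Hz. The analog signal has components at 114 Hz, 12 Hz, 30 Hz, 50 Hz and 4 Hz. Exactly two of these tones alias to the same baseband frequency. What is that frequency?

fs/2 = 18 Hz.
114 Hz mod fs = 6 Hz.
6 Hz ≤ fs/2 = 18 Hz, appears at 6 Hz.
12 Hz ≤ fs/2 = 18 Hz, passes unchanged.
30 Hz > fs/2 = 18 Hz, folds to fs − 30 Hz = 6 Hz.
50 Hz mod fs = 14 Hz.
14 Hz ≤ fs/2 = 18 Hz, appears at 14 Hz.
4 Hz ≤ fs/2 = 18 Hz, passes unchanged.
30 Hz and 114 Hz both map to 6 Hz.

6 Hz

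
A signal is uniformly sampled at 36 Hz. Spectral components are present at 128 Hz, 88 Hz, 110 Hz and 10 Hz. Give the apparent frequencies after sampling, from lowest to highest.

2 Hz, 10 Hz, 16 Hz

fs/2 = 18 Hz.
128 Hz mod fs = 20 Hz.
20 Hz > fs/2 = 18 Hz, folds to fs − 20 Hz = 16 Hz.
88 Hz mod fs = 16 Hz.
16 Hz ≤ fs/2 = 18 Hz, appears at 16 Hz.
110 Hz mod fs = 2 Hz.
2 Hz ≤ fs/2 = 18 Hz, appears at 2 Hz.
10 Hz ≤ fs/2 = 18 Hz, passes unchanged.
Distinct values: {2 Hz, 10 Hz, 16 Hz}.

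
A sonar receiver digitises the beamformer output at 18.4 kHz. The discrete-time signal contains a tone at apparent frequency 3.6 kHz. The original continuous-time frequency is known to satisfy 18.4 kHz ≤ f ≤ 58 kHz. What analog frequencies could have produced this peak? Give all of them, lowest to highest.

22 kHz, 33.2 kHz, 40.4 kHz, 51.6 kHz

Frequencies that alias to 3.6 kHz are k·fs ± 3.6 kHz for integer k ≥ 0.
k=0: 3.6 kHz.
k=1: 14.8 kHz, 22 kHz.
k=2: 33.2 kHz, 40.4 kHz.
k=3: 51.6 kHz, 58.8 kHz.
k=4: 70 kHz, 77.2 kHz.
Within [18.4 kHz, 58 kHz]: 22 kHz, 33.2 kHz, 40.4 kHz, 51.6 kHz.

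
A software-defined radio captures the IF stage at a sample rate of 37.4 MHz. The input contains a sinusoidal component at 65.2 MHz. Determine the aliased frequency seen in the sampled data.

65.2 MHz mod fs = 27.8 MHz.
27.8 MHz > fs/2 = 18.7 MHz, folds to fs − 27.8 MHz = 9.6 MHz.

9.6 MHz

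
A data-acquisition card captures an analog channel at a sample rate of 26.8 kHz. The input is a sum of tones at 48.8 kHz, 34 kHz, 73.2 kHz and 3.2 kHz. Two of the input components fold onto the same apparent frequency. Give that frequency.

7.2 kHz

fs/2 = 13.4 kHz.
48.8 kHz mod fs = 22 kHz.
22 kHz > fs/2 = 13.4 kHz, folds to fs − 22 kHz = 4.8 kHz.
34 kHz mod fs = 7.2 kHz.
7.2 kHz ≤ fs/2 = 13.4 kHz, appears at 7.2 kHz.
73.2 kHz mod fs = 19.6 kHz.
19.6 kHz > fs/2 = 13.4 kHz, folds to fs − 19.6 kHz = 7.2 kHz.
3.2 kHz ≤ fs/2 = 13.4 kHz, passes unchanged.
34 kHz and 73.2 kHz both map to 7.2 kHz.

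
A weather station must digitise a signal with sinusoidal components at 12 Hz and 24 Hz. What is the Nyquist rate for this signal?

48 Hz

Highest-frequency component: 24 Hz.
Nyquist rate = 2 × 24 Hz = 48 Hz.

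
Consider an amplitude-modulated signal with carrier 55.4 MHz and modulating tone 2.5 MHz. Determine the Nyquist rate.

AM sidebands sit at fc ± fm = 52.9 MHz and 57.9 MHz.
Highest-frequency component: 57.9 MHz.
Nyquist rate = 2 × 57.9 MHz = 115.8 MHz.

115.8 MHz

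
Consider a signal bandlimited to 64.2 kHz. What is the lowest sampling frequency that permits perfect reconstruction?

128.4 kHz

Nyquist rate = 2 × 64.2 kHz = 128.4 kHz.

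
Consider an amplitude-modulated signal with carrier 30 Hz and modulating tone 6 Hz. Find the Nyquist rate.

AM sidebands sit at fc ± fm = 24 Hz and 36 Hz.
Highest-frequency component: 36 Hz.
Nyquist rate = 2 × 36 Hz = 72 Hz.

72 Hz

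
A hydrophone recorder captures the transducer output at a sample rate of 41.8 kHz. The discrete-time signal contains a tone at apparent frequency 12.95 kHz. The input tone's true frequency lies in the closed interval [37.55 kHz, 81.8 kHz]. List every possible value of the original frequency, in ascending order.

54.75 kHz, 70.65 kHz

Frequencies that alias to 12.95 kHz are k·fs ± 12.95 kHz for integer k ≥ 0.
k=0: 12.95 kHz.
k=1: 28.85 kHz, 54.75 kHz.
k=2: 70.65 kHz, 96.55 kHz.
k=3: 112.45 kHz, 138.35 kHz.
Within [37.55 kHz, 81.8 kHz]: 54.75 kHz, 70.65 kHz.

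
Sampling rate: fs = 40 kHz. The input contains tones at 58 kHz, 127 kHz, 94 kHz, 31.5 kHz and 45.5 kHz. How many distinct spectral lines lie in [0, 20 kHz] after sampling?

fs/2 = 20 kHz.
58 kHz mod fs = 18 kHz.
18 kHz ≤ fs/2 = 20 kHz, appears at 18 kHz.
127 kHz mod fs = 7 kHz.
7 kHz ≤ fs/2 = 20 kHz, appears at 7 kHz.
94 kHz mod fs = 14 kHz.
14 kHz ≤ fs/2 = 20 kHz, appears at 14 kHz.
31.5 kHz > fs/2 = 20 kHz, folds to fs − 31.5 kHz = 8.5 kHz.
45.5 kHz mod fs = 5.5 kHz.
5.5 kHz ≤ fs/2 = 20 kHz, appears at 5.5 kHz.
Distinct values: {5.5 kHz, 7 kHz, 8.5 kHz, 14 kHz, 18 kHz} → 5.

5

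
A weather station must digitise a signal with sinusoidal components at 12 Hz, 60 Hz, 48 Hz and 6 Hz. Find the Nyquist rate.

120 Hz

Highest-frequency component: 60 Hz.
Nyquist rate = 2 × 60 Hz = 120 Hz.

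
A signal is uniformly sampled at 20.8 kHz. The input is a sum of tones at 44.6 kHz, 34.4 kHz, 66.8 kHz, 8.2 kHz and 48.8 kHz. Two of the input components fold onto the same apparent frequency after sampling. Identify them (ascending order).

34.4 kHz, 48.8 kHz

fs/2 = 10.4 kHz.
44.6 kHz mod fs = 3 kHz.
3 kHz ≤ fs/2 = 10.4 kHz, appears at 3 kHz.
34.4 kHz mod fs = 13.6 kHz.
13.6 kHz > fs/2 = 10.4 kHz, folds to fs − 13.6 kHz = 7.2 kHz.
66.8 kHz mod fs = 4.4 kHz.
4.4 kHz ≤ fs/2 = 10.4 kHz, appears at 4.4 kHz.
8.2 kHz ≤ fs/2 = 10.4 kHz, passes unchanged.
48.8 kHz mod fs = 7.2 kHz.
7.2 kHz ≤ fs/2 = 10.4 kHz, appears at 7.2 kHz.
34.4 kHz and 48.8 kHz both map to 7.2 kHz.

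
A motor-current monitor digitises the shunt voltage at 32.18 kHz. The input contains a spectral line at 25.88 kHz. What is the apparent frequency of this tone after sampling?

6.3 kHz

25.88 kHz > fs/2 = 16.09 kHz, folds to fs − 25.88 kHz = 6.3 kHz.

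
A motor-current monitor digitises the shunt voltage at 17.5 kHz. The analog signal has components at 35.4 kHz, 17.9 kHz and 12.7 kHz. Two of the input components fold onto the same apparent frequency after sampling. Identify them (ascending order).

fs/2 = 8.75 kHz.
35.4 kHz mod fs = 0.4 kHz.
0.4 kHz ≤ fs/2 = 8.75 kHz, appears at 0.4 kHz.
17.9 kHz mod fs = 0.4 kHz.
0.4 kHz ≤ fs/2 = 8.75 kHz, appears at 0.4 kHz.
12.7 kHz > fs/2 = 8.75 kHz, folds to fs − 12.7 kHz = 4.8 kHz.
17.9 kHz and 35.4 kHz both map to 0.4 kHz.

17.9 kHz, 35.4 kHz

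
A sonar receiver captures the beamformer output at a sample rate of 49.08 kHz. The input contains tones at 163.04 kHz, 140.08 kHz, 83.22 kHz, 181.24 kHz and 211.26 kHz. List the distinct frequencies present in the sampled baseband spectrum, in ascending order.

fs/2 = 24.54 kHz.
163.04 kHz mod fs = 15.8 kHz.
15.8 kHz ≤ fs/2 = 24.54 kHz, appears at 15.8 kHz.
140.08 kHz mod fs = 41.92 kHz.
41.92 kHz > fs/2 = 24.54 kHz, folds to fs − 41.92 kHz = 7.16 kHz.
83.22 kHz mod fs = 34.14 kHz.
34.14 kHz > fs/2 = 24.54 kHz, folds to fs − 34.14 kHz = 14.94 kHz.
181.24 kHz mod fs = 34 kHz.
34 kHz > fs/2 = 24.54 kHz, folds to fs − 34 kHz = 15.08 kHz.
211.26 kHz mod fs = 14.94 kHz.
14.94 kHz ≤ fs/2 = 24.54 kHz, appears at 14.94 kHz.
Distinct values: {7.16 kHz, 14.94 kHz, 15.08 kHz, 15.8 kHz}.

7.16 kHz, 14.94 kHz, 15.08 kHz, 15.8 kHz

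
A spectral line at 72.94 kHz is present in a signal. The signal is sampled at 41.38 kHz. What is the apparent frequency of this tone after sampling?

72.94 kHz mod fs = 31.56 kHz.
31.56 kHz > fs/2 = 20.69 kHz, folds to fs − 31.56 kHz = 9.82 kHz.

9.82 kHz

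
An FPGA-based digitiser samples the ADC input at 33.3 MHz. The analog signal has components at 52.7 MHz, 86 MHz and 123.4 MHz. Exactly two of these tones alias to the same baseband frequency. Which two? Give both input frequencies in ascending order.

fs/2 = 16.65 MHz.
52.7 MHz mod fs = 19.4 MHz.
19.4 MHz > fs/2 = 16.65 MHz, folds to fs − 19.4 MHz = 13.9 MHz.
86 MHz mod fs = 19.4 MHz.
19.4 MHz > fs/2 = 16.65 MHz, folds to fs − 19.4 MHz = 13.9 MHz.
123.4 MHz mod fs = 23.5 MHz.
23.5 MHz > fs/2 = 16.65 MHz, folds to fs − 23.5 MHz = 9.8 MHz.
52.7 MHz and 86 MHz both map to 13.9 MHz.

52.7 MHz, 86 MHz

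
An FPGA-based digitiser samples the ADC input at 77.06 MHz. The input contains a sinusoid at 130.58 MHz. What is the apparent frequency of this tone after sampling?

130.58 MHz mod fs = 53.52 MHz.
53.52 MHz > fs/2 = 38.53 MHz, folds to fs − 53.52 MHz = 23.54 MHz.

23.54 MHz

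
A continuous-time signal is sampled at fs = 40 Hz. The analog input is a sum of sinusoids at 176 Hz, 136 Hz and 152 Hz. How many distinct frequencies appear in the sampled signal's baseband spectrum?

2

fs/2 = 20 Hz.
176 Hz mod fs = 16 Hz.
16 Hz ≤ fs/2 = 20 Hz, appears at 16 Hz.
136 Hz mod fs = 16 Hz.
16 Hz ≤ fs/2 = 20 Hz, appears at 16 Hz.
152 Hz mod fs = 32 Hz.
32 Hz > fs/2 = 20 Hz, folds to fs − 32 Hz = 8 Hz.
Distinct values: {8 Hz, 16 Hz} → 2.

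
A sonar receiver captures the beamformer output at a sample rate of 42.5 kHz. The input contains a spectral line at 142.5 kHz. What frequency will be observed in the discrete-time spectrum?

15 kHz

142.5 kHz mod fs = 15 kHz.
15 kHz ≤ fs/2 = 21.25 kHz, appears at 15 kHz.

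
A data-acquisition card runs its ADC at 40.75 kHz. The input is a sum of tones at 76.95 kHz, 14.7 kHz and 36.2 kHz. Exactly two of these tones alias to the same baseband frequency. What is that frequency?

4.55 kHz

fs/2 = 20.375 kHz.
76.95 kHz mod fs = 36.2 kHz.
36.2 kHz > fs/2 = 20.375 kHz, folds to fs − 36.2 kHz = 4.55 kHz.
14.7 kHz ≤ fs/2 = 20.375 kHz, passes unchanged.
36.2 kHz > fs/2 = 20.375 kHz, folds to fs − 36.2 kHz = 4.55 kHz.
36.2 kHz and 76.95 kHz both map to 4.55 kHz.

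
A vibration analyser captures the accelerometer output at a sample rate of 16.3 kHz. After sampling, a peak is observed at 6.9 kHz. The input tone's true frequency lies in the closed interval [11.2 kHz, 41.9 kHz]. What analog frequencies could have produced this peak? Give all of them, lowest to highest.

23.2 kHz, 25.7 kHz, 39.5 kHz

Frequencies that alias to 6.9 kHz are k·fs ± 6.9 kHz for integer k ≥ 0.
k=0: 6.9 kHz.
k=1: 9.4 kHz, 23.2 kHz.
k=2: 25.7 kHz, 39.5 kHz.
k=3: 42 kHz, 55.8 kHz.
Within [11.2 kHz, 41.9 kHz]: 23.2 kHz, 25.7 kHz, 39.5 kHz.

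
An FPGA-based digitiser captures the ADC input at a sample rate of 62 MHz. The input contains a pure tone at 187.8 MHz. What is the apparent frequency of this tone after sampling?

187.8 MHz mod fs = 1.8 MHz.
1.8 MHz ≤ fs/2 = 31 MHz, appears at 1.8 MHz.

1.8 MHz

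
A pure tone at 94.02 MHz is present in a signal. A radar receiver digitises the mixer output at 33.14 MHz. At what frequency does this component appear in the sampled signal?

5.4 MHz

94.02 MHz mod fs = 27.74 MHz.
27.74 MHz > fs/2 = 16.57 MHz, folds to fs − 27.74 MHz = 5.4 MHz.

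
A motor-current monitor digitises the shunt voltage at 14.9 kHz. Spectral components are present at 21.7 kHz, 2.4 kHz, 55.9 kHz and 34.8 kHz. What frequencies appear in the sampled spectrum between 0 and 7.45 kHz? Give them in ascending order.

2.4 kHz, 3.7 kHz, 5 kHz, 6.8 kHz

fs/2 = 7.45 kHz.
21.7 kHz mod fs = 6.8 kHz.
6.8 kHz ≤ fs/2 = 7.45 kHz, appears at 6.8 kHz.
2.4 kHz ≤ fs/2 = 7.45 kHz, passes unchanged.
55.9 kHz mod fs = 11.2 kHz.
11.2 kHz > fs/2 = 7.45 kHz, folds to fs − 11.2 kHz = 3.7 kHz.
34.8 kHz mod fs = 5 kHz.
5 kHz ≤ fs/2 = 7.45 kHz, appears at 5 kHz.
Distinct values: {2.4 kHz, 3.7 kHz, 5 kHz, 6.8 kHz}.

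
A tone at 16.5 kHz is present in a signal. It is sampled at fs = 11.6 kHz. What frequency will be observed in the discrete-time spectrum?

4.9 kHz

16.5 kHz mod fs = 4.9 kHz.
4.9 kHz ≤ fs/2 = 5.8 kHz, appears at 4.9 kHz.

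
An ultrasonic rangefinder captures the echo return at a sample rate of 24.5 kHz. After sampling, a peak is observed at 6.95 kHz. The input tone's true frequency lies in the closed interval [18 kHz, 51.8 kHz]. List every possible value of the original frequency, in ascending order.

Frequencies that alias to 6.95 kHz are k·fs ± 6.95 kHz for integer k ≥ 0.
k=0: 6.95 kHz.
k=1: 17.55 kHz, 31.45 kHz.
k=2: 42.05 kHz, 55.95 kHz.
k=3: 66.55 kHz, 80.45 kHz.
Within [18 kHz, 51.8 kHz]: 31.45 kHz, 42.05 kHz.

31.45 kHz, 42.05 kHz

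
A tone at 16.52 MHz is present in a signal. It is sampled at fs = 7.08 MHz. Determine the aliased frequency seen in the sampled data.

16.52 MHz mod fs = 2.36 MHz.
2.36 MHz ≤ fs/2 = 3.54 MHz, appears at 2.36 MHz.

2.36 MHz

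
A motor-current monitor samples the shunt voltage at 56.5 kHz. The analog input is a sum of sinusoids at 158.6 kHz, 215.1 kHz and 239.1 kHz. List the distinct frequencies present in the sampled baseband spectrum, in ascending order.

fs/2 = 28.25 kHz.
158.6 kHz mod fs = 45.6 kHz.
45.6 kHz > fs/2 = 28.25 kHz, folds to fs − 45.6 kHz = 10.9 kHz.
215.1 kHz mod fs = 45.6 kHz.
45.6 kHz > fs/2 = 28.25 kHz, folds to fs − 45.6 kHz = 10.9 kHz.
239.1 kHz mod fs = 13.1 kHz.
13.1 kHz ≤ fs/2 = 28.25 kHz, appears at 13.1 kHz.
Distinct values: {10.9 kHz, 13.1 kHz}.

10.9 kHz, 13.1 kHz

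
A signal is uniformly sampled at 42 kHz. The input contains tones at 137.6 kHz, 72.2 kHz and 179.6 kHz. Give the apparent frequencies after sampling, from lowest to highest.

fs/2 = 21 kHz.
137.6 kHz mod fs = 11.6 kHz.
11.6 kHz ≤ fs/2 = 21 kHz, appears at 11.6 kHz.
72.2 kHz mod fs = 30.2 kHz.
30.2 kHz > fs/2 = 21 kHz, folds to fs − 30.2 kHz = 11.8 kHz.
179.6 kHz mod fs = 11.6 kHz.
11.6 kHz ≤ fs/2 = 21 kHz, appears at 11.6 kHz.
Distinct values: {11.6 kHz, 11.8 kHz}.

11.6 kHz, 11.8 kHz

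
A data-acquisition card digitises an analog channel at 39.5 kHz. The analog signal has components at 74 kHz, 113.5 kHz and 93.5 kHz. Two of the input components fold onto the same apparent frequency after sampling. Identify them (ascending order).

74 kHz, 113.5 kHz

fs/2 = 19.75 kHz.
74 kHz mod fs = 34.5 kHz.
34.5 kHz > fs/2 = 19.75 kHz, folds to fs − 34.5 kHz = 5 kHz.
113.5 kHz mod fs = 34.5 kHz.
34.5 kHz > fs/2 = 19.75 kHz, folds to fs − 34.5 kHz = 5 kHz.
93.5 kHz mod fs = 14.5 kHz.
14.5 kHz ≤ fs/2 = 19.75 kHz, appears at 14.5 kHz.
74 kHz and 113.5 kHz both map to 5 kHz.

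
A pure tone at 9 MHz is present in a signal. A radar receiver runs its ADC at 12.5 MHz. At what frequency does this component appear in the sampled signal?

9 MHz > fs/2 = 6.25 MHz, folds to fs − 9 MHz = 3.5 MHz.

3.5 MHz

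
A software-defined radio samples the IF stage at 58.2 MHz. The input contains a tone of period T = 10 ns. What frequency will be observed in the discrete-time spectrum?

T = 10 ns → f = 1/T = 100 MHz.
100 MHz mod fs = 41.8 MHz.
41.8 MHz > fs/2 = 29.1 MHz, folds to fs − 41.8 MHz = 16.4 MHz.

16.4 MHz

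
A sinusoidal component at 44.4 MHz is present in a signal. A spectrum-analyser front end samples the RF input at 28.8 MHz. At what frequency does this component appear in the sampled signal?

44.4 MHz mod fs = 15.6 MHz.
15.6 MHz > fs/2 = 14.4 MHz, folds to fs − 15.6 MHz = 13.2 MHz.

13.2 MHz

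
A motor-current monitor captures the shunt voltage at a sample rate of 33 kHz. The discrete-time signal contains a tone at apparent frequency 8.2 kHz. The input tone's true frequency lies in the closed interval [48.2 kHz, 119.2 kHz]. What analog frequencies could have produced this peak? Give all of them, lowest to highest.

Frequencies that alias to 8.2 kHz are k·fs ± 8.2 kHz for integer k ≥ 0.
k=0: 8.2 kHz.
k=1: 24.8 kHz, 41.2 kHz.
k=2: 57.8 kHz, 74.2 kHz.
k=3: 90.8 kHz, 107.2 kHz.
k=4: 123.8 kHz, 140.2 kHz.
Within [48.2 kHz, 119.2 kHz]: 57.8 kHz, 74.2 kHz, 90.8 kHz, 107.2 kHz.

57.8 kHz, 74.2 kHz, 90.8 kHz, 107.2 kHz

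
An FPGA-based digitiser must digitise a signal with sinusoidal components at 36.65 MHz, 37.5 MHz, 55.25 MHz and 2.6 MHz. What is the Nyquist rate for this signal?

110.5 MHz

Highest-frequency component: 55.25 MHz.
Nyquist rate = 2 × 55.25 MHz = 110.5 MHz.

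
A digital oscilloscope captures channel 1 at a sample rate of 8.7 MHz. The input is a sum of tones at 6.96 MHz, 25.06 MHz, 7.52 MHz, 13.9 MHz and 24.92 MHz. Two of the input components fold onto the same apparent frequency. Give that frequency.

fs/2 = 4.35 MHz.
6.96 MHz > fs/2 = 4.35 MHz, folds to fs − 6.96 MHz = 1.74 MHz.
25.06 MHz mod fs = 7.66 MHz.
7.66 MHz > fs/2 = 4.35 MHz, folds to fs − 7.66 MHz = 1.04 MHz.
7.52 MHz > fs/2 = 4.35 MHz, folds to fs − 7.52 MHz = 1.18 MHz.
13.9 MHz mod fs = 5.2 MHz.
5.2 MHz > fs/2 = 4.35 MHz, folds to fs − 5.2 MHz = 3.5 MHz.
24.92 MHz mod fs = 7.52 MHz.
7.52 MHz > fs/2 = 4.35 MHz, folds to fs − 7.52 MHz = 1.18 MHz.
7.52 MHz and 24.92 MHz both map to 1.18 MHz.

1.18 MHz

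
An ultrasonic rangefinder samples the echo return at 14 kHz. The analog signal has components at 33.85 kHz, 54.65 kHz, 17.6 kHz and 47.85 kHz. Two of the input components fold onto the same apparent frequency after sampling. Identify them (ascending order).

33.85 kHz, 47.85 kHz

fs/2 = 7 kHz.
33.85 kHz mod fs = 5.85 kHz.
5.85 kHz ≤ fs/2 = 7 kHz, appears at 5.85 kHz.
54.65 kHz mod fs = 12.65 kHz.
12.65 kHz > fs/2 = 7 kHz, folds to fs − 12.65 kHz = 1.35 kHz.
17.6 kHz mod fs = 3.6 kHz.
3.6 kHz ≤ fs/2 = 7 kHz, appears at 3.6 kHz.
47.85 kHz mod fs = 5.85 kHz.
5.85 kHz ≤ fs/2 = 7 kHz, appears at 5.85 kHz.
33.85 kHz and 47.85 kHz both map to 5.85 kHz.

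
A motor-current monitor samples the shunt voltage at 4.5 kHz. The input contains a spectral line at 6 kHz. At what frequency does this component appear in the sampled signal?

6 kHz mod fs = 1.5 kHz.
1.5 kHz ≤ fs/2 = 2.25 kHz, appears at 1.5 kHz.

1.5 kHz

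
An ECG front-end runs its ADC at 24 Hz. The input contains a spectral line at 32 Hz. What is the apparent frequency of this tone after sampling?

8 Hz

32 Hz mod fs = 8 Hz.
8 Hz ≤ fs/2 = 12 Hz, appears at 8 Hz.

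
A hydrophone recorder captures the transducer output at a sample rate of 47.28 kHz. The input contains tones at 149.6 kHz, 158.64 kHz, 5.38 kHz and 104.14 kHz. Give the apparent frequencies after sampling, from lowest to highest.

fs/2 = 23.64 kHz.
149.6 kHz mod fs = 7.76 kHz.
7.76 kHz ≤ fs/2 = 23.64 kHz, appears at 7.76 kHz.
158.64 kHz mod fs = 16.8 kHz.
16.8 kHz ≤ fs/2 = 23.64 kHz, appears at 16.8 kHz.
5.38 kHz ≤ fs/2 = 23.64 kHz, passes unchanged.
104.14 kHz mod fs = 9.58 kHz.
9.58 kHz ≤ fs/2 = 23.64 kHz, appears at 9.58 kHz.
Distinct values: {5.38 kHz, 7.76 kHz, 9.58 kHz, 16.8 kHz}.

5.38 kHz, 7.76 kHz, 9.58 kHz, 16.8 kHz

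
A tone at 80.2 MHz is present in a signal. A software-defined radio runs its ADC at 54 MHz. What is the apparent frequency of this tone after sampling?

80.2 MHz mod fs = 26.2 MHz.
26.2 MHz ≤ fs/2 = 27 MHz, appears at 26.2 MHz.

26.2 MHz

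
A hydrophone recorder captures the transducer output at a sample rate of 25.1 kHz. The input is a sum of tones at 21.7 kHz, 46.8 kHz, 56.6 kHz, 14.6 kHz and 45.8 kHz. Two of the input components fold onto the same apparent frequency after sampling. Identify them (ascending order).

21.7 kHz, 46.8 kHz

fs/2 = 12.55 kHz.
21.7 kHz > fs/2 = 12.55 kHz, folds to fs − 21.7 kHz = 3.4 kHz.
46.8 kHz mod fs = 21.7 kHz.
21.7 kHz > fs/2 = 12.55 kHz, folds to fs − 21.7 kHz = 3.4 kHz.
56.6 kHz mod fs = 6.4 kHz.
6.4 kHz ≤ fs/2 = 12.55 kHz, appears at 6.4 kHz.
14.6 kHz > fs/2 = 12.55 kHz, folds to fs − 14.6 kHz = 10.5 kHz.
45.8 kHz mod fs = 20.7 kHz.
20.7 kHz > fs/2 = 12.55 kHz, folds to fs − 20.7 kHz = 4.4 kHz.
21.7 kHz and 46.8 kHz both map to 3.4 kHz.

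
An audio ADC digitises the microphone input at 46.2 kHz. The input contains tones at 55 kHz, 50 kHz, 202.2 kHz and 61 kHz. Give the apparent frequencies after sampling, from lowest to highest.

fs/2 = 23.1 kHz.
55 kHz mod fs = 8.8 kHz.
8.8 kHz ≤ fs/2 = 23.1 kHz, appears at 8.8 kHz.
50 kHz mod fs = 3.8 kHz.
3.8 kHz ≤ fs/2 = 23.1 kHz, appears at 3.8 kHz.
202.2 kHz mod fs = 17.4 kHz.
17.4 kHz ≤ fs/2 = 23.1 kHz, appears at 17.4 kHz.
61 kHz mod fs = 14.8 kHz.
14.8 kHz ≤ fs/2 = 23.1 kHz, appears at 14.8 kHz.
Distinct values: {3.8 kHz, 8.8 kHz, 14.8 kHz, 17.4 kHz}.

3.8 kHz, 8.8 kHz, 14.8 kHz, 17.4 kHz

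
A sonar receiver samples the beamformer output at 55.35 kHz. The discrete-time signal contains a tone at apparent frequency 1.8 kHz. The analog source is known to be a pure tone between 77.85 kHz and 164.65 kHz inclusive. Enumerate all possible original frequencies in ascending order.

108.9 kHz, 112.5 kHz, 164.25 kHz

Frequencies that alias to 1.8 kHz are k·fs ± 1.8 kHz for integer k ≥ 0.
k=0: 1.8 kHz.
k=1: 53.55 kHz, 57.15 kHz.
k=2: 108.9 kHz, 112.5 kHz.
k=3: 164.25 kHz, 167.85 kHz.
k=4: 219.6 kHz, 223.2 kHz.
Within [77.85 kHz, 164.65 kHz]: 108.9 kHz, 112.5 kHz, 164.25 kHz.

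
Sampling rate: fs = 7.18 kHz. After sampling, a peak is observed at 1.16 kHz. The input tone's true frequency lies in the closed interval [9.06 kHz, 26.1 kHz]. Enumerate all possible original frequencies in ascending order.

13.2 kHz, 15.52 kHz, 20.38 kHz, 22.7 kHz

Frequencies that alias to 1.16 kHz are k·fs ± 1.16 kHz for integer k ≥ 0.
k=0: 1.16 kHz.
k=1: 6.02 kHz, 8.34 kHz.
k=2: 13.2 kHz, 15.52 kHz.
k=3: 20.38 kHz, 22.7 kHz.
k=4: 27.56 kHz, 29.88 kHz.
Within [9.06 kHz, 26.1 kHz]: 13.2 kHz, 15.52 kHz, 20.38 kHz, 22.7 kHz.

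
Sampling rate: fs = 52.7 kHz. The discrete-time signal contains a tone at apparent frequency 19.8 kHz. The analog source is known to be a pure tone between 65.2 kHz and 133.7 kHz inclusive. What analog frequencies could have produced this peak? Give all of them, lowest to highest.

72.5 kHz, 85.6 kHz, 125.2 kHz

Frequencies that alias to 19.8 kHz are k·fs ± 19.8 kHz for integer k ≥ 0.
k=0: 19.8 kHz.
k=1: 32.9 kHz, 72.5 kHz.
k=2: 85.6 kHz, 125.2 kHz.
k=3: 138.3 kHz, 177.9 kHz.
Within [65.2 kHz, 133.7 kHz]: 72.5 kHz, 85.6 kHz, 125.2 kHz.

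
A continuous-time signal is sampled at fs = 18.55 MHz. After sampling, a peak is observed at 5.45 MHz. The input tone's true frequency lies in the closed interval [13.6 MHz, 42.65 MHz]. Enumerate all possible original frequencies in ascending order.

24 MHz, 31.65 MHz, 42.55 MHz

Frequencies that alias to 5.45 MHz are k·fs ± 5.45 MHz for integer k ≥ 0.
k=0: 5.45 MHz.
k=1: 13.1 MHz, 24 MHz.
k=2: 31.65 MHz, 42.55 MHz.
k=3: 50.2 MHz, 61.1 MHz.
Within [13.6 MHz, 42.65 MHz]: 24 MHz, 31.65 MHz, 42.55 MHz.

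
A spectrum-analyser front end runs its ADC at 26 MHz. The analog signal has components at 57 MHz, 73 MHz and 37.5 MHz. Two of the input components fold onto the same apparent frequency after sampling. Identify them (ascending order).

57 MHz, 73 MHz

fs/2 = 13 MHz.
57 MHz mod fs = 5 MHz.
5 MHz ≤ fs/2 = 13 MHz, appears at 5 MHz.
73 MHz mod fs = 21 MHz.
21 MHz > fs/2 = 13 MHz, folds to fs − 21 MHz = 5 MHz.
37.5 MHz mod fs = 11.5 MHz.
11.5 MHz ≤ fs/2 = 13 MHz, appears at 11.5 MHz.
57 MHz and 73 MHz both map to 5 MHz.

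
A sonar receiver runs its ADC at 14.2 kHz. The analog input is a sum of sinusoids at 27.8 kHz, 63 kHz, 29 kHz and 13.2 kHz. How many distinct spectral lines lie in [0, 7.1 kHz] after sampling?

3

fs/2 = 7.1 kHz.
27.8 kHz mod fs = 13.6 kHz.
13.6 kHz > fs/2 = 7.1 kHz, folds to fs − 13.6 kHz = 0.6 kHz.
63 kHz mod fs = 6.2 kHz.
6.2 kHz ≤ fs/2 = 7.1 kHz, appears at 6.2 kHz.
29 kHz mod fs = 0.6 kHz.
0.6 kHz ≤ fs/2 = 7.1 kHz, appears at 0.6 kHz.
13.2 kHz > fs/2 = 7.1 kHz, folds to fs − 13.2 kHz = 1 kHz.
Distinct values: {0.6 kHz, 1 kHz, 6.2 kHz} → 3.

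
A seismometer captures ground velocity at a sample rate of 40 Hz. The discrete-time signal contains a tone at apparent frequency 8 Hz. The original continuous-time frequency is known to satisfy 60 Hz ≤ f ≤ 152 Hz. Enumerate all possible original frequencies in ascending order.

Frequencies that alias to 8 Hz are k·fs ± 8 Hz for integer k ≥ 0.
k=0: 8 Hz.
k=1: 32 Hz, 48 Hz.
k=2: 72 Hz, 88 Hz.
k=3: 112 Hz, 128 Hz.
k=4: 152 Hz, 168 Hz.
k=5: 192 Hz, 208 Hz.
Within [60 Hz, 152 Hz]: 72 Hz, 88 Hz, 112 Hz, 128 Hz, 152 Hz.

72 Hz, 88 Hz, 112 Hz, 128 Hz, 152 Hz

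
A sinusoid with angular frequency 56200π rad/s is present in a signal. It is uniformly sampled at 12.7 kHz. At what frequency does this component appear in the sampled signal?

2.7 kHz

ω = 56200π rad/s → f = ω/(2π) = 28100 Hz = 28.1 kHz.
28.1 kHz mod fs = 2.7 kHz.
2.7 kHz ≤ fs/2 = 6.35 kHz, appears at 2.7 kHz.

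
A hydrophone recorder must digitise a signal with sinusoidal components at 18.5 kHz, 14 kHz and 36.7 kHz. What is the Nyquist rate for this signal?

73.4 kHz

Highest-frequency component: 36.7 kHz.
Nyquist rate = 2 × 36.7 kHz = 73.4 kHz.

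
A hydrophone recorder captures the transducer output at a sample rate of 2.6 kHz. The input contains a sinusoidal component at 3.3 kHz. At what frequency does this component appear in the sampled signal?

0.7 kHz

3.3 kHz mod fs = 0.7 kHz.
0.7 kHz ≤ fs/2 = 1.3 kHz, appears at 0.7 kHz.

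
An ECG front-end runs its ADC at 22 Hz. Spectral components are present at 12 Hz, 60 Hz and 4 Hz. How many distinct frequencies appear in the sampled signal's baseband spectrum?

3

fs/2 = 11 Hz.
12 Hz > fs/2 = 11 Hz, folds to fs − 12 Hz = 10 Hz.
60 Hz mod fs = 16 Hz.
16 Hz > fs/2 = 11 Hz, folds to fs − 16 Hz = 6 Hz.
4 Hz ≤ fs/2 = 11 Hz, passes unchanged.
Distinct values: {4 Hz, 6 Hz, 10 Hz} → 3.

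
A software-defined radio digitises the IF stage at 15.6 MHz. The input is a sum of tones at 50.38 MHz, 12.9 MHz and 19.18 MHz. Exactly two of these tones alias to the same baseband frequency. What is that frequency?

fs/2 = 7.8 MHz.
50.38 MHz mod fs = 3.58 MHz.
3.58 MHz ≤ fs/2 = 7.8 MHz, appears at 3.58 MHz.
12.9 MHz > fs/2 = 7.8 MHz, folds to fs − 12.9 MHz = 2.7 MHz.
19.18 MHz mod fs = 3.58 MHz.
3.58 MHz ≤ fs/2 = 7.8 MHz, appears at 3.58 MHz.
19.18 MHz and 50.38 MHz both map to 3.58 MHz.

3.58 MHz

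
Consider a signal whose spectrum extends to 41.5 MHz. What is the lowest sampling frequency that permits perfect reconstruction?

83 MHz

Nyquist rate = 2 × 41.5 MHz = 83 MHz.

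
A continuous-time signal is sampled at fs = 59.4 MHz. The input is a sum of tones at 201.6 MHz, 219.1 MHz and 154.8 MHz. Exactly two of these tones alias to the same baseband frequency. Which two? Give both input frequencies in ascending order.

fs/2 = 29.7 MHz.
201.6 MHz mod fs = 23.4 MHz.
23.4 MHz ≤ fs/2 = 29.7 MHz, appears at 23.4 MHz.
219.1 MHz mod fs = 40.9 MHz.
40.9 MHz > fs/2 = 29.7 MHz, folds to fs − 40.9 MHz = 18.5 MHz.
154.8 MHz mod fs = 36 MHz.
36 MHz > fs/2 = 29.7 MHz, folds to fs − 36 MHz = 23.4 MHz.
154.8 MHz and 201.6 MHz both map to 23.4 MHz.

154.8 MHz, 201.6 MHz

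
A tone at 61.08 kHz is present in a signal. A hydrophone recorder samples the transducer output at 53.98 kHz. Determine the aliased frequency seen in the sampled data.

7.1 kHz

61.08 kHz mod fs = 7.1 kHz.
7.1 kHz ≤ fs/2 = 26.99 kHz, appears at 7.1 kHz.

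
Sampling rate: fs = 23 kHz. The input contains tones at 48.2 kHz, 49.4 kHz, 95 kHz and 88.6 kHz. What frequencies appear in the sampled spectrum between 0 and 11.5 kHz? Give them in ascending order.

fs/2 = 11.5 kHz.
48.2 kHz mod fs = 2.2 kHz.
2.2 kHz ≤ fs/2 = 11.5 kHz, appears at 2.2 kHz.
49.4 kHz mod fs = 3.4 kHz.
3.4 kHz ≤ fs/2 = 11.5 kHz, appears at 3.4 kHz.
95 kHz mod fs = 3 kHz.
3 kHz ≤ fs/2 = 11.5 kHz, appears at 3 kHz.
88.6 kHz mod fs = 19.6 kHz.
19.6 kHz > fs/2 = 11.5 kHz, folds to fs − 19.6 kHz = 3.4 kHz.
Distinct values: {2.2 kHz, 3 kHz, 3.4 kHz}.

2.2 kHz, 3 kHz, 3.4 kHz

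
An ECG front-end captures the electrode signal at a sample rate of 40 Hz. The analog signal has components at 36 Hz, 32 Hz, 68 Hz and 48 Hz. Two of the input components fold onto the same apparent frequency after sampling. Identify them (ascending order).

fs/2 = 20 Hz.
36 Hz > fs/2 = 20 Hz, folds to fs − 36 Hz = 4 Hz.
32 Hz > fs/2 = 20 Hz, folds to fs − 32 Hz = 8 Hz.
68 Hz mod fs = 28 Hz.
28 Hz > fs/2 = 20 Hz, folds to fs − 28 Hz = 12 Hz.
48 Hz mod fs = 8 Hz.
8 Hz ≤ fs/2 = 20 Hz, appears at 8 Hz.
32 Hz and 48 Hz both map to 8 Hz.

32 Hz, 48 Hz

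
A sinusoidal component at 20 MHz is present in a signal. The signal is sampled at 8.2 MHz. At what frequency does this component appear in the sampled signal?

3.6 MHz

20 MHz mod fs = 3.6 MHz.
3.6 MHz ≤ fs/2 = 4.1 MHz, appears at 3.6 MHz.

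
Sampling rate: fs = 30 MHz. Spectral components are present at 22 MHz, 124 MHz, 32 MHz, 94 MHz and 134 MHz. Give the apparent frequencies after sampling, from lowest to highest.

2 MHz, 4 MHz, 8 MHz, 14 MHz

fs/2 = 15 MHz.
22 MHz > fs/2 = 15 MHz, folds to fs − 22 MHz = 8 MHz.
124 MHz mod fs = 4 MHz.
4 MHz ≤ fs/2 = 15 MHz, appears at 4 MHz.
32 MHz mod fs = 2 MHz.
2 MHz ≤ fs/2 = 15 MHz, appears at 2 MHz.
94 MHz mod fs = 4 MHz.
4 MHz ≤ fs/2 = 15 MHz, appears at 4 MHz.
134 MHz mod fs = 14 MHz.
14 MHz ≤ fs/2 = 15 MHz, appears at 14 MHz.
Distinct values: {2 MHz, 4 MHz, 8 MHz, 14 MHz}.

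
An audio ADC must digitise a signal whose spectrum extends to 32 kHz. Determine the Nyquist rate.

Nyquist rate = 2 × 32 kHz = 64 kHz.

64 kHz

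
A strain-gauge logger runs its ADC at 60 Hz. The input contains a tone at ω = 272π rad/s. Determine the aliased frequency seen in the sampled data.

ω = 272π rad/s → f = ω/(2π) = 136 Hz.
136 Hz mod fs = 16 Hz.
16 Hz ≤ fs/2 = 30 Hz, appears at 16 Hz.

16 Hz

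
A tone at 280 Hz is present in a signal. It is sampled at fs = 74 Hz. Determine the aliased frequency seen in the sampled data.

16 Hz

280 Hz mod fs = 58 Hz.
58 Hz > fs/2 = 37 Hz, folds to fs − 58 Hz = 16 Hz.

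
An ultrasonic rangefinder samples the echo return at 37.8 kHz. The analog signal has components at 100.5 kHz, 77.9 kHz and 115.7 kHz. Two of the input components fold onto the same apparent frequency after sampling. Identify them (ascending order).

fs/2 = 18.9 kHz.
100.5 kHz mod fs = 24.9 kHz.
24.9 kHz > fs/2 = 18.9 kHz, folds to fs − 24.9 kHz = 12.9 kHz.
77.9 kHz mod fs = 2.3 kHz.
2.3 kHz ≤ fs/2 = 18.9 kHz, appears at 2.3 kHz.
115.7 kHz mod fs = 2.3 kHz.
2.3 kHz ≤ fs/2 = 18.9 kHz, appears at 2.3 kHz.
77.9 kHz and 115.7 kHz both map to 2.3 kHz.

77.9 kHz, 115.7 kHz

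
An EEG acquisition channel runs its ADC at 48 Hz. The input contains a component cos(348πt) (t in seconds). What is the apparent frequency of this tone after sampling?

18 Hz

ω = 348π rad/s → f = ω/(2π) = 174 Hz.
174 Hz mod fs = 30 Hz.
30 Hz > fs/2 = 24 Hz, folds to fs − 30 Hz = 18 Hz.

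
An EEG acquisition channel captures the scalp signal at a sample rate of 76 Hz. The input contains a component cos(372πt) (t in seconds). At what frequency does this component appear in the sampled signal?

34 Hz

ω = 372π rad/s → f = ω/(2π) = 186 Hz.
186 Hz mod fs = 34 Hz.
34 Hz ≤ fs/2 = 38 Hz, appears at 34 Hz.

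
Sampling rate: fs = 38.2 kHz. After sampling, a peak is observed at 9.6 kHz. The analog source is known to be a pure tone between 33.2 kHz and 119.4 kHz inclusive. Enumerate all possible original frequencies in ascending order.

47.8 kHz, 66.8 kHz, 86 kHz, 105 kHz

Frequencies that alias to 9.6 kHz are k·fs ± 9.6 kHz for integer k ≥ 0.
k=0: 9.6 kHz.
k=1: 28.6 kHz, 47.8 kHz.
k=2: 66.8 kHz, 86 kHz.
k=3: 105 kHz, 124.2 kHz.
k=4: 143.2 kHz, 162.4 kHz.
Within [33.2 kHz, 119.4 kHz]: 47.8 kHz, 66.8 kHz, 86 kHz, 105 kHz.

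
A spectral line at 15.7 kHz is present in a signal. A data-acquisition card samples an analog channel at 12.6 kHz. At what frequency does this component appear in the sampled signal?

15.7 kHz mod fs = 3.1 kHz.
3.1 kHz ≤ fs/2 = 6.3 kHz, appears at 3.1 kHz.

3.1 kHz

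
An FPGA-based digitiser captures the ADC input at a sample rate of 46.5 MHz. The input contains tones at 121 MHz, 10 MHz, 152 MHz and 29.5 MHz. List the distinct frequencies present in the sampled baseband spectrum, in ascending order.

fs/2 = 23.25 MHz.
121 MHz mod fs = 28 MHz.
28 MHz > fs/2 = 23.25 MHz, folds to fs − 28 MHz = 18.5 MHz.
10 MHz ≤ fs/2 = 23.25 MHz, passes unchanged.
152 MHz mod fs = 12.5 MHz.
12.5 MHz ≤ fs/2 = 23.25 MHz, appears at 12.5 MHz.
29.5 MHz > fs/2 = 23.25 MHz, folds to fs − 29.5 MHz = 17 MHz.
Distinct values: {10 MHz, 12.5 MHz, 17 MHz, 18.5 MHz}.

10 MHz, 12.5 MHz, 17 MHz, 18.5 MHz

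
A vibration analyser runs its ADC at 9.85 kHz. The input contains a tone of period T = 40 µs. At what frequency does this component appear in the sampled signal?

T = 40 µs → f = 1/T = 25 kHz.
25 kHz mod fs = 5.3 kHz.
5.3 kHz > fs/2 = 4.925 kHz, folds to fs − 5.3 kHz = 4.55 kHz.

4.55 kHz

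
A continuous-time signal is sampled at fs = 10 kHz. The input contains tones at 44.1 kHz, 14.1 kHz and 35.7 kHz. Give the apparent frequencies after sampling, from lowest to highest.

4.1 kHz, 4.3 kHz

fs/2 = 5 kHz.
44.1 kHz mod fs = 4.1 kHz.
4.1 kHz ≤ fs/2 = 5 kHz, appears at 4.1 kHz.
14.1 kHz mod fs = 4.1 kHz.
4.1 kHz ≤ fs/2 = 5 kHz, appears at 4.1 kHz.
35.7 kHz mod fs = 5.7 kHz.
5.7 kHz > fs/2 = 5 kHz, folds to fs − 5.7 kHz = 4.3 kHz.
Distinct values: {4.1 kHz, 4.3 kHz}.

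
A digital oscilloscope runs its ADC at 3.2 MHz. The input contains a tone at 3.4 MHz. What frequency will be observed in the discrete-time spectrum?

0.2 MHz

3.4 MHz mod fs = 0.2 MHz.
0.2 MHz ≤ fs/2 = 1.6 MHz, appears at 0.2 MHz.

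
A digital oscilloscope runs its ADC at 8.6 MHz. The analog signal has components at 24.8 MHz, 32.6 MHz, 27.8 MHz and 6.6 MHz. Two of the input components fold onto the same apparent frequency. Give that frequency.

2 MHz

fs/2 = 4.3 MHz.
24.8 MHz mod fs = 7.6 MHz.
7.6 MHz > fs/2 = 4.3 MHz, folds to fs − 7.6 MHz = 1 MHz.
32.6 MHz mod fs = 6.8 MHz.
6.8 MHz > fs/2 = 4.3 MHz, folds to fs − 6.8 MHz = 1.8 MHz.
27.8 MHz mod fs = 2 MHz.
2 MHz ≤ fs/2 = 4.3 MHz, appears at 2 MHz.
6.6 MHz > fs/2 = 4.3 MHz, folds to fs − 6.6 MHz = 2 MHz.
6.6 MHz and 27.8 MHz both map to 2 MHz.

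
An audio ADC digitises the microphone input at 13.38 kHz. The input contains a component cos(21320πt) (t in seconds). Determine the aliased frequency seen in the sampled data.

2.72 kHz

ω = 21320π rad/s → f = ω/(2π) = 10660 Hz = 10.66 kHz.
10.66 kHz > fs/2 = 6.69 kHz, folds to fs − 10.66 kHz = 2.72 kHz.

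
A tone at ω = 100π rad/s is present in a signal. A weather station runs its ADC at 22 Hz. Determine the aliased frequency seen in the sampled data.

6 Hz

ω = 100π rad/s → f = ω/(2π) = 50 Hz.
50 Hz mod fs = 6 Hz.
6 Hz ≤ fs/2 = 11 Hz, appears at 6 Hz.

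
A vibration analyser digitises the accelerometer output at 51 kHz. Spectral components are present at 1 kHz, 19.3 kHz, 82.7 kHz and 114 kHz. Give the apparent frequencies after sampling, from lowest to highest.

fs/2 = 25.5 kHz.
1 kHz ≤ fs/2 = 25.5 kHz, passes unchanged.
19.3 kHz ≤ fs/2 = 25.5 kHz, passes unchanged.
82.7 kHz mod fs = 31.7 kHz.
31.7 kHz > fs/2 = 25.5 kHz, folds to fs − 31.7 kHz = 19.3 kHz.
114 kHz mod fs = 12 kHz.
12 kHz ≤ fs/2 = 25.5 kHz, appears at 12 kHz.
Distinct values: {1 kHz, 12 kHz, 19.3 kHz}.

1 kHz, 12 kHz, 19.3 kHz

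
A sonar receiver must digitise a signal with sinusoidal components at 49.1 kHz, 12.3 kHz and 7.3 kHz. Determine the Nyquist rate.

98.2 kHz

Highest-frequency component: 49.1 kHz.
Nyquist rate = 2 × 49.1 kHz = 98.2 kHz.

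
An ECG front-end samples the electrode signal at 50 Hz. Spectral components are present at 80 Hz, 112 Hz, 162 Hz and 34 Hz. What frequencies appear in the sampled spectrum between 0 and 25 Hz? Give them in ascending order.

fs/2 = 25 Hz.
80 Hz mod fs = 30 Hz.
30 Hz > fs/2 = 25 Hz, folds to fs − 30 Hz = 20 Hz.
112 Hz mod fs = 12 Hz.
12 Hz ≤ fs/2 = 25 Hz, appears at 12 Hz.
162 Hz mod fs = 12 Hz.
12 Hz ≤ fs/2 = 25 Hz, appears at 12 Hz.
34 Hz > fs/2 = 25 Hz, folds to fs − 34 Hz = 16 Hz.
Distinct values: {12 Hz, 16 Hz, 20 Hz}.

12 Hz, 16 Hz, 20 Hz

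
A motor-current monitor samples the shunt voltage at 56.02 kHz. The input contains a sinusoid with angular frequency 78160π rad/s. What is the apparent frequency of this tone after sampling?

16.94 kHz

ω = 78160π rad/s → f = ω/(2π) = 39080 Hz = 39.08 kHz.
39.08 kHz > fs/2 = 28.01 kHz, folds to fs − 39.08 kHz = 16.94 kHz.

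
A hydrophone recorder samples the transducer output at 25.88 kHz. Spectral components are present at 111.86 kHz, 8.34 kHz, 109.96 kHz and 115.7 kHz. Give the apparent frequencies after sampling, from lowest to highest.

6.44 kHz, 8.34 kHz, 12.18 kHz

fs/2 = 12.94 kHz.
111.86 kHz mod fs = 8.34 kHz.
8.34 kHz ≤ fs/2 = 12.94 kHz, appears at 8.34 kHz.
8.34 kHz ≤ fs/2 = 12.94 kHz, passes unchanged.
109.96 kHz mod fs = 6.44 kHz.
6.44 kHz ≤ fs/2 = 12.94 kHz, appears at 6.44 kHz.
115.7 kHz mod fs = 12.18 kHz.
12.18 kHz ≤ fs/2 = 12.94 kHz, appears at 12.18 kHz.
Distinct values: {6.44 kHz, 8.34 kHz, 12.18 kHz}.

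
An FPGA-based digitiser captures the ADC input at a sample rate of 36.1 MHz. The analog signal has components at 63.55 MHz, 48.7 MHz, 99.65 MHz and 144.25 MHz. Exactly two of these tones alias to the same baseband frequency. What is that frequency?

8.65 MHz

fs/2 = 18.05 MHz.
63.55 MHz mod fs = 27.45 MHz.
27.45 MHz > fs/2 = 18.05 MHz, folds to fs − 27.45 MHz = 8.65 MHz.
48.7 MHz mod fs = 12.6 MHz.
12.6 MHz ≤ fs/2 = 18.05 MHz, appears at 12.6 MHz.
99.65 MHz mod fs = 27.45 MHz.
27.45 MHz > fs/2 = 18.05 MHz, folds to fs − 27.45 MHz = 8.65 MHz.
144.25 MHz mod fs = 35.95 MHz.
35.95 MHz > fs/2 = 18.05 MHz, folds to fs − 35.95 MHz = 0.15 MHz.
63.55 MHz and 99.65 MHz both map to 8.65 MHz.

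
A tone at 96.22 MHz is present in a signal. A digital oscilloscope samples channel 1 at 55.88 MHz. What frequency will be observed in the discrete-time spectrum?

96.22 MHz mod fs = 40.34 MHz.
40.34 MHz > fs/2 = 27.94 MHz, folds to fs − 40.34 MHz = 15.54 MHz.

15.54 MHz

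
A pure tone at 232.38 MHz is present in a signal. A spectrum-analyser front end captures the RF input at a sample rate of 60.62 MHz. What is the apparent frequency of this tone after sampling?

232.38 MHz mod fs = 50.52 MHz.
50.52 MHz > fs/2 = 30.31 MHz, folds to fs − 50.52 MHz = 10.1 MHz.

10.1 MHz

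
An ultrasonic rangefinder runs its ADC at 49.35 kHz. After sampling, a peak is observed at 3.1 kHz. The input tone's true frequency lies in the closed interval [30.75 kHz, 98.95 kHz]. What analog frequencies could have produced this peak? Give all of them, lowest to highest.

46.25 kHz, 52.45 kHz, 95.6 kHz

Frequencies that alias to 3.1 kHz are k·fs ± 3.1 kHz for integer k ≥ 0.
k=0: 3.1 kHz.
k=1: 46.25 kHz, 52.45 kHz.
k=2: 95.6 kHz, 101.8 kHz.
k=3: 144.95 kHz, 151.15 kHz.
Within [30.75 kHz, 98.95 kHz]: 46.25 kHz, 52.45 kHz, 95.6 kHz.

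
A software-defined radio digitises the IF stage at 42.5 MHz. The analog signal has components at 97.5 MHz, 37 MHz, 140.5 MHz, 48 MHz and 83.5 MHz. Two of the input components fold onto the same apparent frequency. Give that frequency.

fs/2 = 21.25 MHz.
97.5 MHz mod fs = 12.5 MHz.
12.5 MHz ≤ fs/2 = 21.25 MHz, appears at 12.5 MHz.
37 MHz > fs/2 = 21.25 MHz, folds to fs − 37 MHz = 5.5 MHz.
140.5 MHz mod fs = 13 MHz.
13 MHz ≤ fs/2 = 21.25 MHz, appears at 13 MHz.
48 MHz mod fs = 5.5 MHz.
5.5 MHz ≤ fs/2 = 21.25 MHz, appears at 5.5 MHz.
83.5 MHz mod fs = 41 MHz.
41 MHz > fs/2 = 21.25 MHz, folds to fs − 41 MHz = 1.5 MHz.
37 MHz and 48 MHz both map to 5.5 MHz.

5.5 MHz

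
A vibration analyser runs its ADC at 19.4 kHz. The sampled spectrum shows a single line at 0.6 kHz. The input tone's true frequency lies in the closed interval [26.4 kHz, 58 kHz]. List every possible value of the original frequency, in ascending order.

Frequencies that alias to 0.6 kHz are k·fs ± 0.6 kHz for integer k ≥ 0.
k=0: 0.6 kHz.
k=1: 18.8 kHz, 20 kHz.
k=2: 38.2 kHz, 39.4 kHz.
k=3: 57.6 kHz, 58.8 kHz.
k=4: 77 kHz, 78.2 kHz.
Within [26.4 kHz, 58 kHz]: 38.2 kHz, 39.4 kHz, 57.6 kHz.

38.2 kHz, 39.4 kHz, 57.6 kHz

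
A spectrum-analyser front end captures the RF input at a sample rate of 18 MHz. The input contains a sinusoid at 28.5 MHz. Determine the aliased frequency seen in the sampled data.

7.5 MHz

28.5 MHz mod fs = 10.5 MHz.
10.5 MHz > fs/2 = 9 MHz, folds to fs − 10.5 MHz = 7.5 MHz.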